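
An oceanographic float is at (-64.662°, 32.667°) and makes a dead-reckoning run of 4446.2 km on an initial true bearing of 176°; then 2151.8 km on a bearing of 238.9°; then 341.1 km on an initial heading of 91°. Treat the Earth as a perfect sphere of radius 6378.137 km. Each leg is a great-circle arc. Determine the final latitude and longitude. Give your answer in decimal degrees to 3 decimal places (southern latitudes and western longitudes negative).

latitude -72.739°, longitude 137.733°

Apply the spherical direct solution leg by leg, carrying full precision between legs.
Leg 1: from (-64.662°, 32.667°), δ = 4446.2/6378.137 = 0.697100 rad, θ = 176° → φ = -75.246°, λ = -157.461°.
Leg 2: from (-75.246°, -157.461°), δ = 2151.8/6378.137 = 0.337371 rad, θ = 238.9° → φ = -72.952°, λ = 127.356°.
Leg 3: from (-72.952°, 127.356°), δ = 341.1/6378.137 = 0.053480 rad, θ = 91° → φ = -72.739°, λ = 137.733°.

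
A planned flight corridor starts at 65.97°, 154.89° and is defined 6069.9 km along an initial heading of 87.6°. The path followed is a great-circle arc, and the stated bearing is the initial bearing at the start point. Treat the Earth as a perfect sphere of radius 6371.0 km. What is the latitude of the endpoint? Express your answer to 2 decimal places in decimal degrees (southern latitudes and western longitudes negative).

Angular distance δ = d/R = 6069.9 / 6371 = 0.952739 rad.
With φ₁ = 65.97° = 1.151394 rad and θ = 87.6° = 1.528908 rad:
Destination latitude: φ₂ = arcsin( sin φ₁ cos δ + cos φ₁ sin δ cos θ ) = arcsin(0.543131) = 32.90°.
Then Δλ = atan2(0.331591, 0.083394) = 1.324410 rad, from sin θ sin δ cos φ₁ over cos δ − sin φ₁ sin φ₂.
λ₂ = 154.89° + 75.88° = 230.77°, normalized to (−180°, 180°] → -129.23°.

latitude 32.90°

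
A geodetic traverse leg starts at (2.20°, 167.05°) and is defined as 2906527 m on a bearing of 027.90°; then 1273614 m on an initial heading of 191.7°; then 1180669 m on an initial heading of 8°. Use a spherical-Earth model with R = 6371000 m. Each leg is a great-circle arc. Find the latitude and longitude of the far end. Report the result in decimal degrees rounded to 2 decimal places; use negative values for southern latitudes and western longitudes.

latitude 24.33°, longitude 179.44°

Apply the spherical direct solution leg by leg, carrying full precision between legs.
Leg 1: from (2.20°, 167.05°), δ = 2906527/6371000 = 0.456212 rad, θ = 27.9° → φ = 25.06°, λ = -179.80°.
Leg 2: from (25.06°, -179.80°), δ = 1273614/6371000 = 0.199908 rad, θ = 191.7° → φ = 13.82°, λ = 177.83°.
Leg 3: from (13.82°, 177.83°), δ = 1180669/6371000 = 0.185319 rad, θ = 8° → φ = 24.33°, λ = 179.44°.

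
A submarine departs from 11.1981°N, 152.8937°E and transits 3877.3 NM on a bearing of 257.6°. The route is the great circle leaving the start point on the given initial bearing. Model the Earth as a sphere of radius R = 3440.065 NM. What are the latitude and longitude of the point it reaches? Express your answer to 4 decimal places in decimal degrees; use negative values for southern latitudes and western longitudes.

Angular distance δ = d/R = 3877.3 / 3440.065 = 1.127101 rad.
With φ₁ = 11.1981° = 0.195444 rad and θ = 257.6° = 4.495968 rad:
sin φ₂ = sin φ₁ cos δ + cos φ₁ sin δ cos θ = (0.194202)(0.429280) + (0.980962)(0.903171)(-0.214735) = -0.106883
φ₂ = asin(-0.106883) = -0.107088 rad = -6.1357°.
For the longitude increment, Δλ = atan2( sin θ sin δ cos φ₁, cos δ − sin φ₁ sin φ₂ ) = atan2(-0.865309, 0.450037) = -62.5216°.
Hence λ₂ = 152.8937° + -62.5216° = 90.3721°.

latitude -6.1357°, longitude 90.3721°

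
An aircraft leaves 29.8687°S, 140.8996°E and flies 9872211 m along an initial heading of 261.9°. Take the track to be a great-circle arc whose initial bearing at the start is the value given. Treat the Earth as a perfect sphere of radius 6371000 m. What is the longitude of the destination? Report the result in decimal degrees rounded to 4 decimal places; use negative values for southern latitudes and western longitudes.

longitude 47.9075°

δ = 9872211/6371000 = 1.549554 rad (88.7829°).
Start latitude φ₁ = -0.521307 rad; initial bearing θ = 4.571017 rad.
Destination latitude: φ₂ = arcsin( sin φ₁ cos δ + cos φ₁ sin δ cos θ ) = arcsin(-0.132736) = -7.6277°.
Then Δλ = atan2(-0.858324, -0.044864) = -1.623018 rad, from sin θ sin δ cos φ₁ over cos δ − sin φ₁ sin φ₂.
λ₂ = 140.8996° + -92.9921° = 47.9075°.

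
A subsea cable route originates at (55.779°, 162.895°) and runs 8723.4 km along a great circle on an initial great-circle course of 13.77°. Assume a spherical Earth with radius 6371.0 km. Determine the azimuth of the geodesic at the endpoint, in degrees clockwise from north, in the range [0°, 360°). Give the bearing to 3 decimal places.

final bearing 169.186°

Central angle δ = d/R = 1.369236 rad.
Converting: φ₁ = 0.973527 rad, θ = 0.240332 rad.
Applying the spherical law of cosines for sides, sin φ₂ = sin φ₁ cos δ + cos φ₁ sin δ cos θ = 0.700704, so φ₂ = 44.484°.
Δλ = atan2( sin θ sin δ cos φ₁ , cos δ − sin φ₁ sin φ₂ ) = atan2(0.131152, -0.379196) = 2.808603 rad = 160.921°.
λ₂ = 162.895° + 160.921° = 323.816°, normalized to (−180°, 180°] → -36.184°.
The forward bearing on arrival equals the back-azimuth from the destination plus 180°.
Back-azimuth from P₂ (44.484°, -36.184°) to P₁ (55.779°, 162.895°), with Δλ' = λ₁ − λ₂ = 199.079°: atan2( sin Δλ' cos φ₁ , cos φ₂ sin φ₁ − sin φ₂ cos φ₁ cos Δλ' ) = 349.186°.
Final bearing = (349.186° + 180°) mod 360° = 169.186°.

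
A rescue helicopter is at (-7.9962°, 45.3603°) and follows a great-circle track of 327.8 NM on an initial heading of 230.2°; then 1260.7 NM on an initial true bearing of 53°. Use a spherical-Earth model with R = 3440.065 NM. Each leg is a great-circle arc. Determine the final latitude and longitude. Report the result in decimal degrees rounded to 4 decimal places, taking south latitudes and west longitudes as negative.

Apply the spherical direct solution leg by leg, carrying full precision between legs.
Leg 1: from (-7.9962°, 45.3603°), δ = 327.8/3440.065 = 0.095289 rad, θ = 230.2° → φ = -11.4661°, λ = 41.0828°.
Leg 2: from (-11.4661°, 41.0828°), δ = 1260.7/3440.065 = 0.366476 rad, θ = 53° → φ = 1.4759°, λ = 57.7175°.

latitude 1.4759°, longitude 57.7175°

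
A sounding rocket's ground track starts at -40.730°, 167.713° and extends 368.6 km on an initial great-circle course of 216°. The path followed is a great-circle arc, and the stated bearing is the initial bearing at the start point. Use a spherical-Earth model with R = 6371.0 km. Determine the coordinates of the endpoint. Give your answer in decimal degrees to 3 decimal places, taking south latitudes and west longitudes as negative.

Central angle δ = d/R = 0.057856 rad.
Start latitude φ₁ = -0.710873 rad; initial bearing θ = 3.769911 rad.
Destination latitude: φ₂ = arcsin( sin φ₁ cos δ + cos φ₁ sin δ cos θ ) = arcsin(-0.686853) = -43.382°.
For the longitude increment, Δλ = atan2( sin θ sin δ cos φ₁, cos δ − sin φ₁ sin φ₂ ) = atan2(-0.025756, 0.550158) = -2.680°.
λ₂ = 167.713° + -2.680° = 165.033°.

latitude -43.382°, longitude 165.033°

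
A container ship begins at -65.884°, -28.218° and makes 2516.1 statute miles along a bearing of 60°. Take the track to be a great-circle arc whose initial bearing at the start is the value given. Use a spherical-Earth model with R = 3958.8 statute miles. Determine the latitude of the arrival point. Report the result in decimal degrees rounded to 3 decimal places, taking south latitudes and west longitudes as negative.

The arc subtends δ = 2516.1/3958.8 = 0.635571 rad at the centre.
Converting: φ₁ = -1.149893 rad, θ = 1.047198 rad.
Applying the spherical law of cosines for sides, sin φ₂ = sin φ₁ cos δ + cos φ₁ sin δ cos θ = -0.613220, so φ₂ = -37.823°.
For the longitude increment, Δλ = atan2( sin θ sin δ cos φ₁, cos δ − sin φ₁ sin φ₂ ) = atan2(0.210056, 0.245035) = 40.605°.
λ₂ = λ₁ + Δλ = 12.387°.

latitude -37.823°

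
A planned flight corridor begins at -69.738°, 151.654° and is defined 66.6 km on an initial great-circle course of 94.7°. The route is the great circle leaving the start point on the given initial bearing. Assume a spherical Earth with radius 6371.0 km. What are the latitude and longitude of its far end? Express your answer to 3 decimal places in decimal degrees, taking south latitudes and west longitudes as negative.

latitude -69.779°, longitude 153.381°

Angular distance δ = d/R = 66.6 / 6371 = 0.010454 rad.
Start latitude φ₁ = -1.217158 rad; initial bearing θ = 1.652827 rad.
Destination latitude: φ₂ = arcsin( sin φ₁ cos δ + cos φ₁ sin δ cos θ ) = arcsin(-0.938364) = -69.779°.
Δλ = atan2( sin θ sin δ cos φ₁ , cos δ − sin φ₁ sin φ₂ ) = atan2(0.003608, 0.119648) = 0.030146 rad = 1.727°.
Hence λ₂ = 151.654° + 1.727° = 153.381°.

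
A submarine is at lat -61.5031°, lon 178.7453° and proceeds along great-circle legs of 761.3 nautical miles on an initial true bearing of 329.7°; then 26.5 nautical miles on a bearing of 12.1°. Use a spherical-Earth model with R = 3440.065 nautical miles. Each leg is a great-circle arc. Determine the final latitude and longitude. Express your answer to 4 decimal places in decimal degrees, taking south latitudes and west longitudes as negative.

latitude -49.6526°, longitude 168.9497°

Apply the spherical direct solution leg by leg, carrying full precision between legs.
Leg 1: from (-61.5031°, 178.7453°), δ = 761.3/3440.065 = 0.221304 rad, θ = 329.7° → φ = -50.0843°, λ = 168.8068°.
Leg 2: from (-50.0843°, 168.8068°), δ = 26.5/3440.065 = 0.007703 rad, θ = 12.1° → φ = -49.6526°, λ = 168.9497°.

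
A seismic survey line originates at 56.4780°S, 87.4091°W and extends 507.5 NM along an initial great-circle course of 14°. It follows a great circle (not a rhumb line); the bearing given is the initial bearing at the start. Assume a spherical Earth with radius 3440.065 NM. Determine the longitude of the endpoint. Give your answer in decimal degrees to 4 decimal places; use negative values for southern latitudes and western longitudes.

Angular distance δ = d/R = 507.5 / 3440.065 = 0.147526 rad.
Start latitude φ₁ = -0.985727 rad; initial bearing θ = 0.244346 rad.
sin φ₂ = sin φ₁ cos δ + cos φ₁ sin δ cos θ = (-0.833674)(0.989138) + (0.552257)(0.146992)(0.970296) = -0.745852
φ₂ = asin(-0.745852) = -0.841813 rad = -48.2324°.
Δλ = atan2( sin θ sin δ cos φ₁ , cos δ − sin φ₁ sin φ₂ ) = atan2(0.019639, 0.367340) = 0.053411 rad = 3.0602°.
λ₂ = -87.4091° + 3.0602° = -84.3489°.

longitude -84.3489°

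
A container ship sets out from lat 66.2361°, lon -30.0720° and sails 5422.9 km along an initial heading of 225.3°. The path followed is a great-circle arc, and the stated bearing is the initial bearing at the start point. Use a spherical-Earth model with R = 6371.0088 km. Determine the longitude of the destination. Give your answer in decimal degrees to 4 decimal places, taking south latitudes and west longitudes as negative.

longitude -65.5609°

The arc subtends δ = 5422.9/6371.0088 = 0.851184 rad at the centre.
Start latitude φ₁ = 1.156038 rad; initial bearing θ = 3.932227 rad.
sin φ₂ = sin φ₁ cos δ + cos φ₁ sin δ cos θ = (0.915214)(0.659093) + (0.402969)(0.752061)(-0.703395) = 0.390042
φ₂ = asin(0.390042) = 0.400678 rad = 22.9571°.
Then Δλ = atan2(-0.215413, 0.302121) = -0.619399 rad, from sin θ sin δ cos φ₁ over cos δ − sin φ₁ sin φ₂.
λ₂ = -30.0720° + -35.4889° = -65.5609°.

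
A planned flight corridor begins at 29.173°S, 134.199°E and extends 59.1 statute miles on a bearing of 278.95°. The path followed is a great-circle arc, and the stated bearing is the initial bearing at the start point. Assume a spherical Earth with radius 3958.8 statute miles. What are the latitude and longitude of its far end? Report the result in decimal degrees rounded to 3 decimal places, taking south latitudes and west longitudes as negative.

latitude -29.036°, longitude 133.233°

The arc subtends δ = 59.1/3958.8 = 0.014929 rad at the centre.
Start latitude φ₁ = -0.509165 rad; initial bearing θ = 4.868596 rad.
Destination latitude: φ₂ = arcsin( sin φ₁ cos δ + cos φ₁ sin δ cos θ ) = arcsin(-0.485366) = -29.036°.
Then Δλ = atan2(-0.012876, 0.763298) = -0.016867 rad, from sin θ sin δ cos φ₁ over cos δ − sin φ₁ sin φ₂.
λ₂ = λ₁ + Δλ = 133.233°.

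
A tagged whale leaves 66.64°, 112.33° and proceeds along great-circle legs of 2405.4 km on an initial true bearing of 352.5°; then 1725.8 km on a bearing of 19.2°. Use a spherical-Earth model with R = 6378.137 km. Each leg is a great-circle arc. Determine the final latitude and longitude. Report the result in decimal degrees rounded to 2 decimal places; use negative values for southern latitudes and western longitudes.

Apply the spherical direct solution leg by leg, carrying full precision between legs.
Leg 1: from (66.64°, 112.33°), δ = 2405.4/6378.137 = 0.377132 rad, θ = 352.5° → φ = 86.64°, λ = 57.18°.
Leg 2: from (86.64°, 57.18°), δ = 1725.8/6378.137 = 0.270581 rad, θ = 19.2° → φ = 77.62°, λ = -147.03°.

latitude 77.62°, longitude -147.03°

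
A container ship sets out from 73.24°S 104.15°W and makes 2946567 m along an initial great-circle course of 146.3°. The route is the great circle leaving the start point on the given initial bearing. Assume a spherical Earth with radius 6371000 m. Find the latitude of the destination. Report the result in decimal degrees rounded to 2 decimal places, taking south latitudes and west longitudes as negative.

The arc subtends δ = 2946567/6371000 = 0.462497 rad at the centre.
Converting: φ₁ = -1.278279 rad, θ = 2.553417 rad.
sin φ₂ = sin φ₁ cos δ + cos φ₁ sin δ cos θ = (-0.957521)(0.894941) + (0.288363)(0.446184)(-0.831954) = -0.963967
φ₂ = asin(-0.963967) = -1.301532 rad = -74.57°.
For the longitude increment, Δλ = atan2( sin θ sin δ cos φ₁, cos δ − sin φ₁ sin φ₂ ) = atan2(0.071388, -0.028077) = 111.47°.
λ₂ = λ₁ + Δλ = 7.32°.

latitude -74.57°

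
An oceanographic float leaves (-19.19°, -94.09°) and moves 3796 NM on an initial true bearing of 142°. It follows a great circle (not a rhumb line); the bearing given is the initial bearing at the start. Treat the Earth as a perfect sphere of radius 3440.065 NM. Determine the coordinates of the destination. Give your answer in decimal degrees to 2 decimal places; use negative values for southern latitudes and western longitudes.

latitude -54.34°, longitude -23.55°

Angular distance δ = d/R = 3796 / 3440.065 = 1.103468 rad.
Converting: φ₁ = -0.334929 rad, θ = 2.478368 rad.
Destination latitude: φ₂ = arcsin( sin φ₁ cos δ + cos φ₁ sin δ cos θ ) = arcsin(-0.812506) = -54.34°.
Δλ = atan2( sin θ sin δ cos φ₁ , cos δ − sin φ₁ sin φ₂ ) = atan2(0.519105, 0.183431) = 1.231131 rad = 70.54°.
λ₂ = λ₁ + Δλ = -23.55°.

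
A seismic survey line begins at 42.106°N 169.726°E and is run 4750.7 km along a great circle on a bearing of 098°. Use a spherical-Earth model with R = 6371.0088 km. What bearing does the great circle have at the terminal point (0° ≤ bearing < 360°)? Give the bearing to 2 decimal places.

final bearing 125.85°

The arc subtends δ = 4750.7/6371.0088 = 0.745675 rad at the centre.
Start latitude φ₁ = 0.734888 rad; initial bearing θ = 1.710423 rad.
Applying the spherical law of cosines for sides, sin φ₂ = sin φ₁ cos δ + cos φ₁ sin δ cos θ = 0.422519, so φ₂ = 24.994°.
For the longitude increment, Δλ = atan2( sin θ sin δ cos φ₁, cos δ − sin φ₁ sin φ₂ ) = atan2(0.498460, 0.451330) = 47.841°.
λ₂ = 169.726° + 47.841° = 217.567°, normalized to (−180°, 180°] → -142.433°.
The forward bearing on arrival equals the back-azimuth from the destination plus 180°.
Back-azimuth from P₂ (24.99°, -142.43°) to P₁ (42.11°, 169.73°), with Δλ' = λ₁ − λ₂ = 312.16°: atan2( sin Δλ' cos φ₁ , cos φ₂ sin φ₁ − sin φ₂ cos φ₁ cos Δλ' ) = 305.85°.
Final bearing = (305.85° + 180°) mod 360° = 125.85°.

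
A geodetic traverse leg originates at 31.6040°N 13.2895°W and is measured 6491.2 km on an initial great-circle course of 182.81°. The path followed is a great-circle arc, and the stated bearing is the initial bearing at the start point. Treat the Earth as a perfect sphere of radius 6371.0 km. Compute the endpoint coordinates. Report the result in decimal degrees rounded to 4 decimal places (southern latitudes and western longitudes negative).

latitude -26.7168°, longitude -15.9681°

Angular distance δ = d/R = 6491.2 / 6371 = 1.018867 rad.
With φ₁ = 31.6040° = 0.551594 rad and θ = 182.81° = 3.190636 rad:
Applying the spherical law of cosines for sides, sin φ₂ = sin φ₁ cos δ + cos φ₁ sin δ cos θ = -0.449581, so φ₂ = -26.7168°.
Then Δλ = atan2(-0.035554, 0.759932) = -0.046751 rad, from sin θ sin δ cos φ₁ over cos δ − sin φ₁ sin φ₂.
λ₂ = λ₁ + Δλ = -15.9681°.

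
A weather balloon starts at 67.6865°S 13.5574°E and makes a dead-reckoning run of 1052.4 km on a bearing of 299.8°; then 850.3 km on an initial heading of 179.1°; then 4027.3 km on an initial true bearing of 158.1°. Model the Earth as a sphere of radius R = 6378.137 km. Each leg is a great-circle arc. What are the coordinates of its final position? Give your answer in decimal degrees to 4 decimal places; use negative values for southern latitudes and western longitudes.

latitude -71.4424°, longitude 132.5513°

Apply the spherical direct solution leg by leg, carrying full precision between legs.
Leg 1: from (-67.6865°, 13.5574°), δ = 1052.4/6378.137 = 0.165001 rad, θ = 299.8° → φ = -61.8315°, λ = -4.0165°.
Leg 2: from (-61.8315°, -4.0165°), δ = 850.3/6378.137 = 0.133315 rad, θ = 179.1° → φ = -69.4686°, λ = -3.6754°.
Leg 3: from (-69.4686°, -3.6754°), δ = 4027.3/6378.137 = 0.631423 rad, θ = 158.1° → φ = -71.4424°, λ = 132.5513°.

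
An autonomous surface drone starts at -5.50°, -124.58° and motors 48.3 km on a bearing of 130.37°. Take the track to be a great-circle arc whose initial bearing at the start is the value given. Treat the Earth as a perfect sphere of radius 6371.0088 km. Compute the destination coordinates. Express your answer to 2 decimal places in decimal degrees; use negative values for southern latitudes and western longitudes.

The arc subtends δ = 48.3/6371.0088 = 0.007581 rad at the centre.
Start latitude φ₁ = -0.095993 rad; initial bearing θ = 2.275386 rad.
sin φ₂ = sin φ₁ cos δ + cos φ₁ sin δ cos θ = (-0.095846)(0.999971) + (0.995396)(0.007581)(-0.647721) = -0.100731
φ₂ = asin(-0.100731) = -0.100902 rad = -5.78°.
Then Δλ = atan2(0.005749, 0.990317) = 0.005805 rad, from sin θ sin δ cos φ₁ over cos δ − sin φ₁ sin φ₂.
λ₂ = -124.58° + 0.33° = -124.25°.

latitude -5.78°, longitude -124.25°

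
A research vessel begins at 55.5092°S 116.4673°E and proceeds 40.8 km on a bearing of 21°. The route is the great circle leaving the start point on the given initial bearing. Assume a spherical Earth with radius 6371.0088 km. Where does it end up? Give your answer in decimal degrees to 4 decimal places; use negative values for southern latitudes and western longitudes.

Angular distance δ = d/R = 40.8 / 6371.0088 = 0.006404 rad.
Converting: φ₁ = -0.968818 rad, θ = 0.366519 rad.
Destination latitude: φ₂ = arcsin( sin φ₁ cos δ + cos φ₁ sin δ cos θ ) = arcsin(-0.820815) = -55.1664°.
For the longitude increment, Δλ = atan2( sin θ sin δ cos φ₁, cos δ − sin φ₁ sin φ₂ ) = atan2(0.001300, 0.323450) = 0.2302°.
λ₂ = λ₁ + Δλ = 116.6975°.

latitude -55.1664°, longitude 116.6975°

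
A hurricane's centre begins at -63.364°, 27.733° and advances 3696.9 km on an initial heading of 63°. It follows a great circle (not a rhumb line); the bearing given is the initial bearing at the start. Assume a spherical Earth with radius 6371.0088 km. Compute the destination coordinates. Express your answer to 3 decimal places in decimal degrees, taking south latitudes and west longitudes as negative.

latitude -39.492°, longitude 67.005°

δ = 3696.9/6371.0088 = 0.580269 rad (33.2470°).
Start latitude φ₁ = -1.105910 rad; initial bearing θ = 1.099557 rad.
Destination latitude: φ₂ = arcsin( sin φ₁ cos δ + cos φ₁ sin δ cos θ ) = arcsin(-0.635972) = -39.492°.
For the longitude increment, Δλ = atan2( sin θ sin δ cos φ₁, cos δ − sin φ₁ sin φ₂ ) = atan2(0.219002, 0.267837) = 39.272°.
Hence λ₂ = 27.733° + 39.272° = 67.005°.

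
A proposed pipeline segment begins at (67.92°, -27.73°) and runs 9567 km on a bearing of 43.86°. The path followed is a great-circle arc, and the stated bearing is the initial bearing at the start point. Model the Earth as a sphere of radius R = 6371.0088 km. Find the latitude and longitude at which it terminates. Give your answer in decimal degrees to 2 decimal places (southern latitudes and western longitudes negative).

latitude 19.54°, longitude 105.09°

The arc subtends δ = 9567/6371.0088 = 1.501646 rad at the centre.
With φ₁ = 67.92° = 1.185428 rad and θ = 43.86° = 0.765501 rad:
Destination latitude: φ₂ = arcsin( sin φ₁ cos δ + cos φ₁ sin δ cos θ ) = arcsin(0.334418) = 19.54°.
Δλ = atan2( sin θ sin δ cos φ₁ , cos δ − sin φ₁ sin φ₂ ) = atan2(0.259839, -0.240796) = 2.318176 rad = 132.82°.
λ₂ = -27.73° + 132.82° = 105.09°.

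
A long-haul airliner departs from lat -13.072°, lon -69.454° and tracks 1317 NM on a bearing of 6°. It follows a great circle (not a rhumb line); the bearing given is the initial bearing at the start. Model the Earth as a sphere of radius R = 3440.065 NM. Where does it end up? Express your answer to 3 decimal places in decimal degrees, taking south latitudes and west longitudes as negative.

latitude 8.748°, longitude -67.190°

δ = 1317/3440.065 = 0.382842 rad (21.9352°).
Converting: φ₁ = -0.228149 rad, θ = 0.104720 rad.
Applying the spherical law of cosines for sides, sin φ₂ = sin φ₁ cos δ + cos φ₁ sin δ cos θ = 0.152083, so φ₂ = 8.748°.
Δλ = atan2( sin θ sin δ cos φ₁ , cos δ − sin φ₁ sin φ₂ ) = atan2(0.038036, 0.962004) = 0.039517 rad = 2.264°.
λ₂ = λ₁ + Δλ = -67.190°.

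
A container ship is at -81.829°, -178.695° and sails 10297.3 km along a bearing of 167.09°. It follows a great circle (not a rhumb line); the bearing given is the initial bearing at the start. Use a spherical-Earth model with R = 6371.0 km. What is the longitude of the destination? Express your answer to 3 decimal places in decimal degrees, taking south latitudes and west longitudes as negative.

longitude -11.649°

Central angle δ = d/R = 1.616277 rad.
Converting: φ₁ = -1.428185 rad, θ = 2.916271 rad.
Destination latitude: φ₂ = arcsin( sin φ₁ cos δ + cos φ₁ sin δ cos θ ) = arcsin(-0.093389) = -5.359°.
Δλ = atan2( sin θ sin δ cos φ₁ , cos δ − sin φ₁ sin φ₂ ) = atan2(0.031721, -0.137906) = 2.915503 rad = 167.046°.
λ₂ = λ₁ + Δλ = -11.649°.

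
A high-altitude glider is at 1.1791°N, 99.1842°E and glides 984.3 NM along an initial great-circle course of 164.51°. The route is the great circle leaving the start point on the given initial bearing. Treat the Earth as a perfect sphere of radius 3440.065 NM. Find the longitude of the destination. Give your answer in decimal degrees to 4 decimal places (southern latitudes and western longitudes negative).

Angular distance δ = d/R = 984.3 / 3440.065 = 0.286128 rad.
Start latitude φ₁ = 0.020579 rad; initial bearing θ = 2.871241 rad.
Destination latitude: φ₂ = arcsin( sin φ₁ cos δ + cos φ₁ sin δ cos θ ) = arcsin(-0.252190) = -14.6071°.
Δλ = atan2( sin θ sin δ cos φ₁ , cos δ − sin φ₁ sin φ₂ ) = atan2(0.075362, 0.964533) = 0.077975 rad = 4.4676°.
λ₂ = λ₁ + Δλ = 103.6518°.

longitude 103.6518°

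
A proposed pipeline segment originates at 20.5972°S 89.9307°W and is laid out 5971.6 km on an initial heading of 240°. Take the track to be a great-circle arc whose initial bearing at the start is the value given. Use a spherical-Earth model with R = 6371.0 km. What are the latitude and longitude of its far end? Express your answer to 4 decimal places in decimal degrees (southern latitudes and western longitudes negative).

Central angle δ = d/R = 0.937310 rad.
Start latitude φ₁ = -0.359489 rad; initial bearing θ = 4.188790 rad.
sin φ₂ = sin φ₁ cos δ + cos φ₁ sin δ cos θ = (-0.351796)(0.591958) + (0.936077)(0.805968)(-0.500000) = -0.585473
φ₂ = asin(-0.585473) = -0.625463 rad = -35.8364°.
For the longitude increment, Δλ = atan2( sin θ sin δ cos φ₁, cos δ − sin φ₁ sin φ₂ ) = atan2(-0.653371, 0.385992) = -59.4267°.
Hence λ₂ = -89.9307° + -59.4267° = -149.3574°.

latitude -35.8364°, longitude -149.3574°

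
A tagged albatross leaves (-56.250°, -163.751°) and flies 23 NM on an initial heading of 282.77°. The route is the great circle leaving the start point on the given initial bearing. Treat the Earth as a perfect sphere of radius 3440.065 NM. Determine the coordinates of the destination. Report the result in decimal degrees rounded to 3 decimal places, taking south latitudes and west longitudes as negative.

latitude -56.164°, longitude -164.422°

Angular distance δ = d/R = 23 / 3440.065 = 0.006686 rad.
Start latitude φ₁ = -0.981748 rad; initial bearing θ = 4.935268 rad.
sin φ₂ = sin φ₁ cos δ + cos φ₁ sin δ cos θ = (-0.831470)(0.999978) + (0.555570)(0.006686)(0.221038) = -0.830630
φ₂ = asin(-0.830630) = -0.980238 rad = -56.164°.
For the longitude increment, Δλ = atan2( sin θ sin δ cos φ₁, cos δ − sin φ₁ sin φ₂ ) = atan2(-0.003623, 0.309334) = -0.671°.
λ₂ = λ₁ + Δλ = -164.422°.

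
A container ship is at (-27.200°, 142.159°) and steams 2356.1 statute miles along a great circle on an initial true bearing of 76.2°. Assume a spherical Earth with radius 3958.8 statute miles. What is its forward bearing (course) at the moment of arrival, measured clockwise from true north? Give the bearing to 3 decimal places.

final bearing 63.431°

Angular distance δ = d/R = 2356.1 / 3958.8 = 0.595155 rad.
Start latitude φ₁ = -0.474730 rad; initial bearing θ = 1.329941 rad.
sin φ₂ = sin φ₁ cos δ + cos φ₁ sin δ cos θ = (-0.457098)(0.828062) + (0.889416)(0.560637)(0.238533) = -0.259563
φ₂ = asin(-0.259563) = -0.262570 rad = -15.044°.
Δλ = atan2( sin θ sin δ cos φ₁ , cos δ − sin φ₁ sin φ₂ ) = atan2(0.484246, 0.709416) = 0.598951 rad = 34.317°.
Hence λ₂ = 142.159° + 34.317° = 176.476°.
The forward bearing on arrival equals the back-azimuth from the destination plus 180°.
Back-azimuth from P₂ (-15.044°, 176.476°) to P₁ (-27.200°, 142.159°), with Δλ' = λ₁ − λ₂ = -34.317°: atan2( sin Δλ' cos φ₁ , cos φ₂ sin φ₁ − sin φ₂ cos φ₁ cos Δλ' ) = 243.431°.
Final bearing = (243.431° + 180°) mod 360° = 63.431°.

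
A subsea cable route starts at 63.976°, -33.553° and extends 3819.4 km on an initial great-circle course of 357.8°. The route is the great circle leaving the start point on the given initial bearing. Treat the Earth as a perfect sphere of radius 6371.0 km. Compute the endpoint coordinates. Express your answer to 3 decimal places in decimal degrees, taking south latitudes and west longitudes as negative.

latitude 81.603°, longitude 154.977°

Central angle δ = d/R = 0.599498 rad.
Converting: φ₁ = 1.116592 rad, θ = 6.244788 rad.
sin φ₂ = sin φ₁ cos δ + cos φ₁ sin δ cos θ = (0.898610)(0.825619) + (0.438748)(0.564228)(0.999263) = 0.989281
φ₂ = asin(0.989281) = 1.424248 rad = 81.603°.
Then Δλ = atan2(-0.009503, -0.063359) = -2.992715 rad, from sin θ sin δ cos φ₁ over cos δ − sin φ₁ sin φ₂.
λ₂ = -33.553° + -171.470° = -205.023°, normalized to (−180°, 180°] → 154.977°.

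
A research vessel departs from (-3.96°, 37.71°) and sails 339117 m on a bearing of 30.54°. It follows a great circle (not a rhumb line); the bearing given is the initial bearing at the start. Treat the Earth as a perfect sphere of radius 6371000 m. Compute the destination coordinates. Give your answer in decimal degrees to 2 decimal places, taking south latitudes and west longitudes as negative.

δ = 339117/6371000 = 0.053228 rad (3.0498°).
Start latitude φ₁ = -0.069115 rad; initial bearing θ = 0.533024 rad.
Destination latitude: φ₂ = arcsin( sin φ₁ cos δ + cos φ₁ sin δ cos θ ) = arcsin(-0.023249) = -1.33°.
For the longitude increment, Δλ = atan2( sin θ sin δ cos φ₁, cos δ − sin φ₁ sin φ₂ ) = atan2(0.026970, 0.996978) = 1.55°.
λ₂ = λ₁ + Δλ = 39.26°.

latitude -1.33°, longitude 39.26°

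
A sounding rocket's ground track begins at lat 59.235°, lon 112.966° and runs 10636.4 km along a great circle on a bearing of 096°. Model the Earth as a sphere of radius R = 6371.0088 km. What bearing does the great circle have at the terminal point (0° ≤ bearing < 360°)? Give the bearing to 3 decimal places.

final bearing 149.095°

Central angle δ = d/R = 1.669500 rad.
With φ₁ = 59.235° = 1.033846 rad and θ = 96° = 1.675516 rad:
Destination latitude: φ₂ = arcsin( sin φ₁ cos δ + cos φ₁ sin δ cos θ ) = arcsin(-0.137884) = -7.925°.
For the longitude increment, Δλ = atan2( sin θ sin δ cos φ₁, cos δ − sin φ₁ sin φ₂ ) = atan2(0.506240, 0.019936) = 87.745°.
λ₂ = 112.966° + 87.745° = 200.711°, normalized to (−180°, 180°] → -159.289°.
The forward bearing on arrival equals the back-azimuth from the destination plus 180°.
Back-azimuth from P₂ (-7.925°, -159.289°) to P₁ (59.235°, 112.966°), with Δλ' = λ₁ − λ₂ = 272.255°: atan2( sin Δλ' cos φ₁ , cos φ₂ sin φ₁ − sin φ₂ cos φ₁ cos Δλ' ) = 329.095°.
Final bearing = (329.095° + 180°) mod 360° = 149.095°.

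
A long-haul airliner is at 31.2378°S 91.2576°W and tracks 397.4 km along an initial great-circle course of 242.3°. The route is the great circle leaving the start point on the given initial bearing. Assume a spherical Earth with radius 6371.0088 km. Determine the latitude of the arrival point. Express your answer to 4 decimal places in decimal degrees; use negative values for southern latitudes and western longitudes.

latitude -32.8443°

Angular distance δ = d/R = 397.4 / 6371.0088 = 0.062376 rad.
With φ₁ = -31.2378° = -0.545202 rad and θ = 242.3° = 4.228933 rad:
Applying the spherical law of cosines for sides, sin φ₂ = sin φ₁ cos δ + cos φ₁ sin δ cos θ = -0.542358, so φ₂ = -32.8443°.
Δλ = atan2( sin θ sin δ cos φ₁ , cos δ − sin φ₁ sin φ₂ ) = atan2(-0.047190, 0.716793) = -0.065740 rad = -3.7666°.
Hence λ₂ = -91.2576° + -3.7666° = -95.0242°.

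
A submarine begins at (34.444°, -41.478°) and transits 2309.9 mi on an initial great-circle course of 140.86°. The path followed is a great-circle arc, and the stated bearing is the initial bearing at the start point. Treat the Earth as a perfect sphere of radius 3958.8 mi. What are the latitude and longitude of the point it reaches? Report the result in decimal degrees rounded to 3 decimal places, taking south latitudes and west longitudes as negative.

latitude 6.871°, longitude -20.974°

The arc subtends δ = 2309.9/3958.8 = 0.583485 rad at the centre.
Converting: φ₁ = 0.601161 rad, θ = 2.458471 rad.
Destination latitude: φ₂ = arcsin( sin φ₁ cos δ + cos φ₁ sin δ cos θ ) = arcsin(0.119628) = 6.871°.
For the longitude increment, Δλ = atan2( sin θ sin δ cos φ₁, cos δ − sin φ₁ sin φ₂ ) = atan2(0.286791, 0.766886) = 20.504°.
λ₂ = λ₁ + Δλ = -20.974°.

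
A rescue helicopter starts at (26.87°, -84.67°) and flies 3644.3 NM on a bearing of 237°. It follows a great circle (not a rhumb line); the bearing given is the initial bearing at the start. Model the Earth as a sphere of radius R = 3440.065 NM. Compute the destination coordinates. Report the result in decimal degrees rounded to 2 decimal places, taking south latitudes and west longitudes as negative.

The arc subtends δ = 3644.3/3440.065 = 1.059370 rad at the centre.
With φ₁ = 26.87° = 0.468970 rad and θ = 237° = 4.136430 rad:
Applying the spherical law of cosines for sides, sin φ₂ = sin φ₁ cos δ + cos φ₁ sin δ cos θ = -0.202470, so φ₂ = -11.68°.
Δλ = atan2( sin θ sin δ cos φ₁ , cos δ − sin φ₁ sin φ₂ ) = atan2(-0.652398, 0.580932) = -0.843280 rad = -48.32°.
λ₂ = λ₁ + Δλ = -132.99°.

latitude -11.68°, longitude -132.99°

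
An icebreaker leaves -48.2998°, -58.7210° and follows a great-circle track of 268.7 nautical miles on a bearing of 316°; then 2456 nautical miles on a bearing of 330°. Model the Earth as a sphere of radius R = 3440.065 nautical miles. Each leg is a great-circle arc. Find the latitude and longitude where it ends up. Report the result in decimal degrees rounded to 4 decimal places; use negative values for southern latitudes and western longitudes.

Apply the spherical direct solution leg by leg, carrying full precision between legs.
Leg 1: from (-48.2998°, -58.7210°), δ = 268.7/3440.065 = 0.078109 rad, θ = 316° → φ = -44.9930°, λ = -63.1168°.
Leg 2: from (-44.9930°, -63.1168°), δ = 2456/3440.065 = 0.713940 rad, θ = 330° → φ = -7.6613°, λ = -82.4073°.

latitude -7.6613°, longitude -82.4073°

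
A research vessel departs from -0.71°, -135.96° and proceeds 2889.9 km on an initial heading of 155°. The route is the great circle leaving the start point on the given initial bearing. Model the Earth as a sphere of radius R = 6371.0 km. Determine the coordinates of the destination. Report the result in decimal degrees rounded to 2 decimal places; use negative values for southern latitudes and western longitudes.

Angular distance δ = d/R = 2889.9 / 6371 = 0.453602 rad.
Start latitude φ₁ = -0.012392 rad; initial bearing θ = 2.705260 rad.
sin φ₂ = sin φ₁ cos δ + cos φ₁ sin δ cos θ = (-0.012392)(0.898874) + (0.999923)(0.438206)(-0.906308) = -0.408258
φ₂ = asin(-0.408258) = -0.420545 rad = -24.10°.
Then Δλ = atan2(0.185180, 0.893815) = 0.204289 rad, from sin θ sin δ cos φ₁ over cos δ − sin φ₁ sin φ₂.
Hence λ₂ = -135.96° + 11.70° = -124.26°.

latitude -24.10°, longitude -124.26°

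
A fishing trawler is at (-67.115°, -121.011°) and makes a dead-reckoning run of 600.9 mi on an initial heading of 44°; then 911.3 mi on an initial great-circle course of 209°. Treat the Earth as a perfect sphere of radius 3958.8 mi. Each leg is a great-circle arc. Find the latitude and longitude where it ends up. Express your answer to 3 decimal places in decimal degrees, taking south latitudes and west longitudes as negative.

Apply the spherical direct solution leg by leg, carrying full precision between legs.
Leg 1: from (-67.115°, -121.011°), δ = 600.9/3958.8 = 0.151788 rad, θ = 44° → φ = -60.273°, λ = -108.782°.
Leg 2: from (-60.273°, -108.782°), δ = 911.3/3958.8 = 0.230196 rad, θ = 209° → φ = -70.812°, λ = -128.450°.

latitude -70.812°, longitude -128.450°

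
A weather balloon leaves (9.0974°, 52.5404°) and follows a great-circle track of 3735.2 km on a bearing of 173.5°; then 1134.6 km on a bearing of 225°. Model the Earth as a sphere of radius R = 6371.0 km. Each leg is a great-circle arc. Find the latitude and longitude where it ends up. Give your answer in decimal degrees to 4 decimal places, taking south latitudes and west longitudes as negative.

Apply the spherical direct solution leg by leg, carrying full precision between legs.
Leg 1: from (9.0974°, 52.5404°), δ = 3735.2/6371 = 0.586282 rad, θ = 173.5° → φ = -24.2731°, λ = 56.4800°.
Leg 2: from (-24.2731°, 56.4800°), δ = 1134.6/6371 = 0.178088 rad, θ = 225° → φ = -31.2501°, λ = 48.0546°.

latitude -31.2501°, longitude 48.0546°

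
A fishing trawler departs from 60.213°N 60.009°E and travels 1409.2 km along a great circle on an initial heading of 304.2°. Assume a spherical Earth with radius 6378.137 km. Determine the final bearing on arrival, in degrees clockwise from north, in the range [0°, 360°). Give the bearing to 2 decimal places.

final bearing 281.32°

δ = 1409.2/6378.137 = 0.220942 rad (12.6591°).
Start latitude φ₁ = 1.050915 rad; initial bearing θ = 5.309292 rad.
Applying the spherical law of cosines for sides, sin φ₂ = sin φ₁ cos δ + cos φ₁ sin δ cos θ = 0.907974, so φ₂ = 65.227°.
For the longitude increment, Δλ = atan2( sin θ sin δ cos φ₁, cos δ − sin φ₁ sin φ₂ ) = atan2(-0.090043, 0.187680) = -25.630°.
λ₂ = λ₁ + Δλ = 34.379°.
The forward bearing on arrival equals the back-azimuth from the destination plus 180°.
Back-azimuth from P₂ (65.23°, 34.38°) to P₁ (60.21°, 60.01°), with Δλ' = λ₁ − λ₂ = 25.63°: atan2( sin Δλ' cos φ₁ , cos φ₂ sin φ₁ − sin φ₂ cos φ₁ cos Δλ' ) = 101.32°.
Final bearing = (101.32° + 180°) mod 360° = 281.32°.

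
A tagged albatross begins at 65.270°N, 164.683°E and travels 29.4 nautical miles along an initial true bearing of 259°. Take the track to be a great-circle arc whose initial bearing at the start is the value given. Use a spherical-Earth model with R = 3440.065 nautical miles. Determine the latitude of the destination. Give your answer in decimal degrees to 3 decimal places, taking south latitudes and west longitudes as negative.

latitude 65.172°

The arc subtends δ = 29.4/3440.065 = 0.008546 rad at the centre.
With φ₁ = 65.270° = 1.139176 rad and θ = 259° = 4.520403 rad:
Applying the spherical law of cosines for sides, sin φ₂ = sin φ₁ cos δ + cos φ₁ sin δ cos θ = 0.907574, so φ₂ = 65.172°.
Then Δλ = atan2(-0.003510, 0.175624) = -0.019981 rad, from sin θ sin δ cos φ₁ over cos δ − sin φ₁ sin φ₂.
λ₂ = 164.683° + -1.145° = 163.538°.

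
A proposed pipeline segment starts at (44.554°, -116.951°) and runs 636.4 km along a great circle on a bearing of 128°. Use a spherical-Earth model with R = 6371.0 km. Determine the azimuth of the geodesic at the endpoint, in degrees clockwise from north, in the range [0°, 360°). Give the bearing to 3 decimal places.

δ = 636.4/6371 = 0.099890 rad (5.7233°).
With φ₁ = 44.554° = 0.777614 rad and θ = 128° = 2.234021 rad:
Destination latitude: φ₂ = arcsin( sin φ₁ cos δ + cos φ₁ sin δ cos θ ) = arcsin(0.654334) = 40.869°.
For the longitude increment, Δλ = atan2( sin θ sin δ cos φ₁, cos δ − sin φ₁ sin φ₂ ) = atan2(0.055998, 0.535947) = 5.965°.
λ₂ = λ₁ + Δλ = -110.986°.
The forward bearing on arrival equals the back-azimuth from the destination plus 180°.
Back-azimuth from P₂ (40.869°, -110.986°) to P₁ (44.554°, -116.951°), with Δλ' = λ₁ − λ₂ = -5.965°: atan2( sin Δλ' cos φ₁ , cos φ₂ sin φ₁ − sin φ₂ cos φ₁ cos Δλ' ) = 312.050°.
Final bearing = (312.050° + 180°) mod 360° = 132.050°.

final bearing 132.050°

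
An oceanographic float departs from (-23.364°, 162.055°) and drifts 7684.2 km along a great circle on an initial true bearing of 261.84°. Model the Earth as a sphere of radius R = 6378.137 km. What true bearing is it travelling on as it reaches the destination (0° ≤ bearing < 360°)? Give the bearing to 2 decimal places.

The arc subtends δ = 7684.2/6378.137 = 1.204772 rad at the centre.
Start latitude φ₁ = -0.407779 rad; initial bearing θ = 4.569970 rad.
Destination latitude: φ₂ = arcsin( sin φ₁ cos δ + cos φ₁ sin δ cos θ ) = arcsin(-0.263603) = -15.284°.
Δλ = atan2( sin θ sin δ cos φ₁ , cos δ − sin φ₁ sin φ₂ ) = atan2(-0.848515, 0.253369) = -1.280622 rad = -73.374°.
Hence λ₂ = 162.055° + -73.374° = 88.681°.
The forward bearing on arrival equals the back-azimuth from the destination plus 180°.
Back-azimuth from P₂ (-15.28°, 88.68°) to P₁ (-23.36°, 162.06°), with Δλ' = λ₁ − λ₂ = 73.37°: atan2( sin Δλ' cos φ₁ , cos φ₂ sin φ₁ − sin φ₂ cos φ₁ cos Δλ' ) = 109.61°.
Final bearing = (109.61° + 180°) mod 360° = 289.61°.

final bearing 289.61°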